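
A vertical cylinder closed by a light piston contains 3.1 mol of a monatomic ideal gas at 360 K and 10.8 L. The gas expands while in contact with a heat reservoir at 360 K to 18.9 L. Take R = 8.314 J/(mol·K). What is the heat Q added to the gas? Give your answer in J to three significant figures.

Isothermal ⇒ ΔU = 0, so Q = W = nRT ln(V₂/V₁).
Q = (3.1)(8.314)(360) ln(18.9/10.8) = 9278 × 0.5596 = 5192 J.

Q ≈ 5190 J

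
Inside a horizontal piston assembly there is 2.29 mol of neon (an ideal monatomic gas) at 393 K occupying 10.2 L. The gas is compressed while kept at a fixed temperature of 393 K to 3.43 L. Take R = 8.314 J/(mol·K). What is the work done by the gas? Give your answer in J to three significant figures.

W ≈ -8150 J

Isothermal: W = nRT ln(V₂/V₁).
W = (2.29)(8.314)(393) × ln(3.43/10.2)
  = 7482 × -1.09
W_by_gas = -8154 J.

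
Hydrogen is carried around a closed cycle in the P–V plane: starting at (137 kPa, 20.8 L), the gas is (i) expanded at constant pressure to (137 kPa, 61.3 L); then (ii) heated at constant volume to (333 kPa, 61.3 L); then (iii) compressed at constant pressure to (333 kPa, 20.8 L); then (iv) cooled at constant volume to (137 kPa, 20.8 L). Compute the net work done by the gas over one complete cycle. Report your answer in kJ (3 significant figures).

Constant-volume legs do no work.
W(i) = (137)(61.3 − 20.8) = 5548 J; W(iii) = (333)(20.8 − 61.3) = -13486 J.
W_net = 5548 − 13486 = -7938 J (the counter-clockwise enclosed area).

W_net ≈ -7.94 kJ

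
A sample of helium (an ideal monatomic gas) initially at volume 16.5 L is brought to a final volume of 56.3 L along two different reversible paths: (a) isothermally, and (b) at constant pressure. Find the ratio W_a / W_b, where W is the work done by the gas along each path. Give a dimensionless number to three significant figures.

W_a / W_b ≈ 0.509

Path (a) isothermal: W = P₁V₁ ln(V₂/V₁) → W_a/(P₁V₁) = 1.227.
Path (b) isobaric: W = P₁(V₂ − V₁) → W_b/(P₁V₁) = 2.412.
W_a / W_b = 1.227 / 2.412 = 0.5088.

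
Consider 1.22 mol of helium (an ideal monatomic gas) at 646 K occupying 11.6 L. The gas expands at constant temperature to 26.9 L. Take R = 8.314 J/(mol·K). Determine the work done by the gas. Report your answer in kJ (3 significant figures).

W ≈ 5.51 kJ

Isothermal: W = nRT ln(V₂/V₁).
W = (1.22)(8.314)(646) × ln(26.9/11.6)
  = 6552 × 0.8411
W_by_gas = 5511 J.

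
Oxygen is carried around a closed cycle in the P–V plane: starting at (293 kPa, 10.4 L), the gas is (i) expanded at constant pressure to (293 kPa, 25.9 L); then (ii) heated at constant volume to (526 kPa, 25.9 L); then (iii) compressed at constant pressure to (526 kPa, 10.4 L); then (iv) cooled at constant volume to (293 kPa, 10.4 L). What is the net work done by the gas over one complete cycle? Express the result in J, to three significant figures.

W_net ≈ -3610 J

Constant-volume legs do no work.
W(i) = (293)(25.9 − 10.4) = 4541 J; W(iii) = (526)(10.4 − 25.9) = -8153 J.
W_net = 4541 − 8153 = -3612 J (the counter-clockwise enclosed area).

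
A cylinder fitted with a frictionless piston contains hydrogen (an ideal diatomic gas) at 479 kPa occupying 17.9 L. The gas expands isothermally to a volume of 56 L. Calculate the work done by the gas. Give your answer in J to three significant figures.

Isothermal: W = nRT ln(V₂/V₁) = P₁V₁ ln(V₂/V₁).
P₁V₁ = (479 kPa)(17.9 L) = 8574 J.
W = 8574 × ln(56/17.9) = 8574 × 1.141
W_by_gas = 9779 J.

W ≈ 9780 J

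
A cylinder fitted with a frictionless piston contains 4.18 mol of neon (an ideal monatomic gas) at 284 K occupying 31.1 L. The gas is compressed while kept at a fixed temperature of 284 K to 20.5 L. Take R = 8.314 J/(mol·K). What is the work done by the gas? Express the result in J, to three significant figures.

Isothermal: W = nRT ln(V₂/V₁).
W = (4.18)(8.314)(284) × ln(20.5/31.1)
  = 9870 × -0.4168
W_by_gas = -4114 J.

W ≈ -4110 J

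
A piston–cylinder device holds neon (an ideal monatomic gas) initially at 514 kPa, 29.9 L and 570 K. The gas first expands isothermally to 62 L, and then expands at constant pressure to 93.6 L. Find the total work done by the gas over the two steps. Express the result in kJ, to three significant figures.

Step 1 (isothermal): W = P₁V₁ ln(V₂/V₁) = (15369) ln(62/29.9) = 11208 J.
After step 1: P = 247.9 kPa, V = 62 L, T = 570 K.
Step 2 (isobaric): W = PΔV = (247.9 kPa)(93.6 − 62 L) = 7833 J.
W_total = 11208 + 7833 = 19041 J.

W_total ≈ 19.0 kJ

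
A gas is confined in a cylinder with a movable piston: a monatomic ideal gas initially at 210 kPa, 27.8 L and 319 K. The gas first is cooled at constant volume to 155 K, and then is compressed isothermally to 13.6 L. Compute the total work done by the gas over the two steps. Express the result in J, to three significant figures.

W_total ≈ -2030 J

Step 1 (isochoric): W = 0 (constant volume).
After step 1: P = 102 kPa (V unchanged).
Step 2 (isothermal): W = P₁V₁ ln(V₂/V₁) = (2837) ln(13.6/27.8) = -2028 J.
W_total = 0 − 2028 = -2028 J.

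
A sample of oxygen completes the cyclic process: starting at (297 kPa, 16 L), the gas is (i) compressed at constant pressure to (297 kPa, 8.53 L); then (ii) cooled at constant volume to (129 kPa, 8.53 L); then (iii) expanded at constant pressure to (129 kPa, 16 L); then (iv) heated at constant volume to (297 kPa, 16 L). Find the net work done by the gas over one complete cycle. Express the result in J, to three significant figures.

Constant-volume legs do no work.
W(i) = (297)(8.53 − 16) = -2219 J; W(iii) = (129)(16 − 8.53) = 963.6 J.
W_net = -2219 + 963.6 = -1255 J (the counter-clockwise enclosed area).

W_net ≈ -1250 J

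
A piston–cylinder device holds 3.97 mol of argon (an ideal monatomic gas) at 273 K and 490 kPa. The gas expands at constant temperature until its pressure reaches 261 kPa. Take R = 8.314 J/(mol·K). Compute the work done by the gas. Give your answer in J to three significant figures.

W ≈ 5680 J

Isothermal process: W = nRT ln(V₂/V₁) = nRT ln(P₁/P₂).
W = (3.97)(8.314)(273) × ln(490/261)
  = 9011 × ln(1.877) = 9011 × 0.6299
W_by_gas = 5676 J.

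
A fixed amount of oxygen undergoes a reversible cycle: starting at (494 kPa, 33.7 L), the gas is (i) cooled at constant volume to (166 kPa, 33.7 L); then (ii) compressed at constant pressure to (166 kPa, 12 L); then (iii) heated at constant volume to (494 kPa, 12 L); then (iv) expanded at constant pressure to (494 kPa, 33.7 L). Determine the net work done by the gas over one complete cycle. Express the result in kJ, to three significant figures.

W_net ≈ 7.12 kJ

Constant-volume legs do no work.
W(ii) = (166)(12 − 33.7) = -3602 J; W(iv) = (494)(33.7 − 12) = 10720 J.
W_net = -3602 + 10720 = 7118 J (the clockwise enclosed area).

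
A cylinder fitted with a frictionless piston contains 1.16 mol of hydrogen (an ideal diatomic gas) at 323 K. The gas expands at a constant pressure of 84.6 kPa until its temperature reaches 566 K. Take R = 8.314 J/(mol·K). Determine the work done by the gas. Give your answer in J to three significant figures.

Isobaric: W = P ΔV = nR ΔT.
W = (1.16)(8.314)(566 − 323) = 2344 J.

W ≈ 2340 J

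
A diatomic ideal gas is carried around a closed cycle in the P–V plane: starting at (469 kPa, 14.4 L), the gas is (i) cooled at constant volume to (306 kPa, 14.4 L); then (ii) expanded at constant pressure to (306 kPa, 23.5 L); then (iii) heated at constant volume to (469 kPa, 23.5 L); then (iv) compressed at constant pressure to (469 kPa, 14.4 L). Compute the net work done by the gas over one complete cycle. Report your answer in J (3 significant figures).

Constant-volume legs do no work.
W(ii) = (306)(23.5 − 14.4) = 2785 J; W(iv) = (469)(14.4 − 23.5) = -4268 J.
W_net = 2785 − 4268 = -1483 J (the counter-clockwise enclosed area).

W_net ≈ -1480 J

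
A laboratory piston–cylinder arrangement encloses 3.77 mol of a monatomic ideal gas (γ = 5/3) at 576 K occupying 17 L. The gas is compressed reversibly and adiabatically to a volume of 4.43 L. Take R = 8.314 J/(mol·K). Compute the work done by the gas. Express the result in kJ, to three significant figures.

Adiabatic: TV^(γ−1) = const with γ = 5/3.
T₂ = T₁ (V₁/V₂)^(γ−1) = 576 × (17/4.43)^0.667 = 576 × 2.451 = 1412 K.
W_by = nCᵥ(T₁ − T₂) = (3.77)(12.47)(576 − 1412) = -39298 J.

W ≈ -39.3 kJ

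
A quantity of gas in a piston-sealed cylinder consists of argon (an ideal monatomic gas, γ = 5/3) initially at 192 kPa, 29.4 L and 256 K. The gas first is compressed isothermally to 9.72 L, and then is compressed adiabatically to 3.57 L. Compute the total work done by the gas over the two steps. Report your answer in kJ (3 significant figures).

Step 1 (isothermal): W = P₁V₁ ln(V₂/V₁) = (5645) ln(9.72/29.4) = -6248 J.
After step 1: P = 580.7 kPa, V = 9.72 L, T = 256 K.
Step 2 (adiabatic): W = (P₁V₁ − P₂V₂)/(γ−1) = (5645 − 11006)/0.667 = -8042 J.
W_total = -6248 − 8042 = -14290 J.

W_total ≈ -14.3 kJ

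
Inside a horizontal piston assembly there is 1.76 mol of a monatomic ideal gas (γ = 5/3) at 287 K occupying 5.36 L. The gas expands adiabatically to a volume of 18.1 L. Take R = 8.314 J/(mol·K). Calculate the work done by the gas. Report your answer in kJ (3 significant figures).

W ≈ 3.50 kJ

Adiabatic: TV^(γ−1) = const with γ = 5/3.
T₂ = T₁ (V₁/V₂)^(γ−1) = 287 × (5.36/18.1)^0.667 = 287 × 0.4443 = 127.5 K.
W_by = nCᵥ(T₁ − T₂) = (1.76)(12.47)(287 − 127.5) = 3501 J.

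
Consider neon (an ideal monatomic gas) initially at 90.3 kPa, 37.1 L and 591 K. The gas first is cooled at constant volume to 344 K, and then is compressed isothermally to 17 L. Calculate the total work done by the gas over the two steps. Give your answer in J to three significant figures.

W_total ≈ -1520 J

Step 1 (isochoric): W = 0 (constant volume).
After step 1: P = 52.56 kPa (V unchanged).
Step 2 (isothermal): W = P₁V₁ ln(V₂/V₁) = (1950) ln(17/37.1) = -1522 J.
W_total = 0 − 1522 = -1522 J.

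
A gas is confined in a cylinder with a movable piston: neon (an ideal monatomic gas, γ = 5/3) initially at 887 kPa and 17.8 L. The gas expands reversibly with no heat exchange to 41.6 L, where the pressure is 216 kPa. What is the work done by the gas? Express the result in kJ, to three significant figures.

W ≈ 10.2 kJ

Adiabatic: W = (P₁V₁ − P₂V₂)/(γ − 1) with γ = 5/3.
P₁V₁ = 15789 J, P₂V₂ = 8986 J.
W = (15789 − 8986) / 0.6667 = 10204 J.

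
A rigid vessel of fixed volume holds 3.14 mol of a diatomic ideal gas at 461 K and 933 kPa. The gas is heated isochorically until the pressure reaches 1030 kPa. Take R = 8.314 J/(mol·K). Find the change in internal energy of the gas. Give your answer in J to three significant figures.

ΔU ≈ 3130 J

Constant volume ⇒ W = 0, so Q = ΔU = nCᵥΔT with Cᵥ = 5R/2 = 20.79 J/(mol·K).
At constant V, T₂/T₁ = P₂/P₁ ⇒ ΔT = T₁(P₂/P₁ − 1) = 461·(1030/933 − 1) = 47.93 K.
ΔU = (3.14)(20.79)(47.93) = 3128 J.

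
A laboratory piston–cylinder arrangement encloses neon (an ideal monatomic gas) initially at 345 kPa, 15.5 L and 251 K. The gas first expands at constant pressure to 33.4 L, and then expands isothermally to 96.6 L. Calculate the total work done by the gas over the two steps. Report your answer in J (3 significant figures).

Step 1 (isobaric): W = PΔV = (345 kPa)(33.4 − 15.5 L) = 6175 J.
After step 1: P = 345 kPa, V = 33.4 L, T = 540.9 K.
Step 2 (isothermal): W = P₁V₁ ln(V₂/V₁) = (11523) ln(96.6/33.4) = 12238 J.
W_total = 6175 + 12238 = 18413 J.

W_total ≈ 18400 J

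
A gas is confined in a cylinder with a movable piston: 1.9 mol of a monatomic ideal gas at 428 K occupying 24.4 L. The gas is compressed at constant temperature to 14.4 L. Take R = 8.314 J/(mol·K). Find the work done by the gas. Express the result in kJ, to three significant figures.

Isothermal: W = nRT ln(V₂/V₁).
W = (1.9)(8.314)(428) × ln(14.4/24.4)
  = 6761 × -0.5274
W_by_gas = -3565 J.

W ≈ -3.57 kJ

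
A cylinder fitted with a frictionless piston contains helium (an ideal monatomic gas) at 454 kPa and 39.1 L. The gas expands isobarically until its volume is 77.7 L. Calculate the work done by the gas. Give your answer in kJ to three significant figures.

W ≈ 17.5 kJ

Isobaric: W = P ΔV.
W = (454 kPa)(77.7 − 39.1 L) = (454)(38.6) = 17524 J.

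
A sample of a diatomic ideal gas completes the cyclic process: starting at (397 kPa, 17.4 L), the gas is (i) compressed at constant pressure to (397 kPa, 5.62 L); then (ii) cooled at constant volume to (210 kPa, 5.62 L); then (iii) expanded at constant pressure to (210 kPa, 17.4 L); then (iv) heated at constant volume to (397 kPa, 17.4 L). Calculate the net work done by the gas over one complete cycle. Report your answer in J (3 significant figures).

Constant-volume legs do no work.
W(i) = (397)(5.62 − 17.4) = -4677 J; W(iii) = (210)(17.4 − 5.62) = 2474 J.
W_net = -4677 + 2474 = -2203 J (the counter-clockwise enclosed area).

W_net ≈ -2200 J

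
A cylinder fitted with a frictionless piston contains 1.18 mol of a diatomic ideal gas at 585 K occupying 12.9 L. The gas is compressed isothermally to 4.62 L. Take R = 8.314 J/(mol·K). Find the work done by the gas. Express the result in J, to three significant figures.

W ≈ -5890 J

Isothermal: W = nRT ln(V₂/V₁).
W = (1.18)(8.314)(585) × ln(4.62/12.9)
  = 5739 × -1.027
W_by_gas = -5893 J.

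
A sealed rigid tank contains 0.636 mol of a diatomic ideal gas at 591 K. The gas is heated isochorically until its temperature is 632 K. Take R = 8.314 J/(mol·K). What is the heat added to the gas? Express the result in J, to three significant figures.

Q ≈ 542 J

Constant volume ⇒ W = 0, so Q = ΔU = nCᵥΔT with Cᵥ = 5R/2 = 20.79 J/(mol·K).
ΔU = (0.636)(20.79)(632 − 591) = 542 J.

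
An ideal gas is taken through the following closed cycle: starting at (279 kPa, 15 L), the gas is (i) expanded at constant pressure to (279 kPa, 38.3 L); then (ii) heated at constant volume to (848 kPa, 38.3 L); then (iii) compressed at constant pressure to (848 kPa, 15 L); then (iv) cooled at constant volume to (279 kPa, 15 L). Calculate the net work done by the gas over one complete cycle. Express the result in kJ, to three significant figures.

W_net ≈ -13.3 kJ

Constant-volume legs do no work.
W(i) = (279)(38.3 − 15) = 6501 J; W(iii) = (848)(15 − 38.3) = -19758 J.
W_net = 6501 − 19758 = -13258 J (the counter-clockwise enclosed area).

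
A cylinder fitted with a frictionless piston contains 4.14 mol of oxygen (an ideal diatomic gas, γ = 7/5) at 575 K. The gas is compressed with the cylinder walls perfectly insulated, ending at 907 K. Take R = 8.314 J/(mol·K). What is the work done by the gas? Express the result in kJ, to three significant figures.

Adiabatic ⇒ Q = 0, so W_by = −ΔU = nCᵥ(T₁ − T₂).
Cᵥ = 5R/2 = 20.79 J/(mol·K).
W = (4.14)(20.79)(575 − 907) = -28569 J.

W ≈ -28.6 kJ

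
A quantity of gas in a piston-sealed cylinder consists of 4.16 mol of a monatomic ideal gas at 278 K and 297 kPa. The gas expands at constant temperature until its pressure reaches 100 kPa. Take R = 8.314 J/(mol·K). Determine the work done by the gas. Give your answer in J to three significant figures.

W ≈ 10500 J

Isothermal process: W = nRT ln(V₂/V₁) = nRT ln(P₁/P₂).
W = (4.16)(8.314)(278) × ln(297/100)
  = 9615 × ln(2.97) = 9615 × 1.089
W_by_gas = 10466 J.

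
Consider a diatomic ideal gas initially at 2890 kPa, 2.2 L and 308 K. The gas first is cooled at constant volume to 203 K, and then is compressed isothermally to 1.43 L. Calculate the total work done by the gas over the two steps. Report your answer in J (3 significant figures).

Step 1 (isochoric): W = 0 (constant volume).
After step 1: P = 1905 kPa (V unchanged).
Step 2 (isothermal): W = P₁V₁ ln(V₂/V₁) = (4190) ln(1.43/2.2) = -1805 J.
W_total = 0 − 1805 = -1805 J.

W_total ≈ -1810 J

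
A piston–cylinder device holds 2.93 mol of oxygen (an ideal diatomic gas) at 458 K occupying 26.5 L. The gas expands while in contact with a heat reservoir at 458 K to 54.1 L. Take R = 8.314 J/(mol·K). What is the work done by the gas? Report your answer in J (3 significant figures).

Isothermal: W = nRT ln(V₂/V₁).
W = (2.93)(8.314)(458) × ln(54.1/26.5)
  = 11157 × 0.7137
W_by_gas = 7963 J.

W ≈ 7960 J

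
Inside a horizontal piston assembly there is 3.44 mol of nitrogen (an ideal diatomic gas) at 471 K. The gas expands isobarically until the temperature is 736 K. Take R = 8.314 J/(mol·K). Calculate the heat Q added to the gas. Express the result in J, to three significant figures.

Isobaric: W = nRΔT = (3.44)(8.314)(265) = 7579 J.
ΔU = nCᵥΔT with Cᵥ = 5R/2: ΔU = (3.44)(20.79)(265) = 18948 J.
Q = ΔU + W = 18948 + 7579 = 26527 J.

Q ≈ 26500 J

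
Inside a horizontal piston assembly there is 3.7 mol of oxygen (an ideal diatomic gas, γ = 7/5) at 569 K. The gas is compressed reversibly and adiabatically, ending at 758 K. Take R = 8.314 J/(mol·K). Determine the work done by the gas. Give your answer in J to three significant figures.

W ≈ -14500 J

Adiabatic ⇒ Q = 0, so W_by = −ΔU = nCᵥ(T₁ − T₂).
Cᵥ = 5R/2 = 20.79 J/(mol·K).
W = (3.7)(20.79)(569 − 758) = -14535 J.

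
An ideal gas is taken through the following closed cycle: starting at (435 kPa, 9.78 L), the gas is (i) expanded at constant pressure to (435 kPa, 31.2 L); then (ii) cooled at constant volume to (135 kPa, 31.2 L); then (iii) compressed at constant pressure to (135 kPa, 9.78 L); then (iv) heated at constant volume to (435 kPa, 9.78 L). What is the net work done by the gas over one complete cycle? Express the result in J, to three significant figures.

Constant-volume legs do no work.
W(i) = (435)(31.2 − 9.78) = 9318 J; W(iii) = (135)(9.78 − 31.2) = -2892 J.
W_net = 9318 − 2892 = 6426 J (the clockwise enclosed area).

W_net ≈ 6430 J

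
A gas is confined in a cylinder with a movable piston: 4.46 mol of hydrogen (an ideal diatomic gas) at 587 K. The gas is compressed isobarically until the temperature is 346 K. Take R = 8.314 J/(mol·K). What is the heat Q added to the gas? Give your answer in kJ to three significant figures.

Q ≈ -31.3 kJ

Isobaric: W = nRΔT = (4.46)(8.314)(-241) = -8936 J.
ΔU = nCᵥΔT with Cᵥ = 5R/2: ΔU = (4.46)(20.79)(-241) = -22341 J.
Q = ΔU + W = -22341 − 8936 = -31277 J.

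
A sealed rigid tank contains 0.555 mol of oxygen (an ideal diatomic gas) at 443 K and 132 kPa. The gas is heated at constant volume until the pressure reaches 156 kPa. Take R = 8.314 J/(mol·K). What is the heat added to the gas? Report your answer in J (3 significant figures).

Constant volume ⇒ W = 0, so Q = ΔU = nCᵥΔT with Cᵥ = 5R/2 = 20.79 J/(mol·K).
At constant V, T₂/T₁ = P₂/P₁ ⇒ ΔT = T₁(P₂/P₁ − 1) = 443·(156/132 − 1) = 80.55 K.
ΔU = (0.555)(20.79)(80.55) = 929.1 J.

Q ≈ 929 J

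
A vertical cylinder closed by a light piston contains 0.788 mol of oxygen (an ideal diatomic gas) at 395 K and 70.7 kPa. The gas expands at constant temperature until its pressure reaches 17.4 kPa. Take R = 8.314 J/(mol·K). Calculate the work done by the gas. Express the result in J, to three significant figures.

W ≈ 3630 J

Isothermal process: W = nRT ln(V₂/V₁) = nRT ln(P₁/P₂).
W = (0.788)(8.314)(395) × ln(70.7/17.4)
  = 2588 × ln(4.063) = 2588 × 1.402
W_by_gas = 3628 J.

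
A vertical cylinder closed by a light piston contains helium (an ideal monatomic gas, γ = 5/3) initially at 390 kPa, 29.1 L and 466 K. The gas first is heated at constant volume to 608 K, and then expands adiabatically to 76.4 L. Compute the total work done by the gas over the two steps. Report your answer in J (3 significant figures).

Step 1 (isochoric): W = 0 (constant volume).
After step 1: P = 508.8 kPa (V unchanged).
Step 2 (adiabatic): W = (P₁V₁ − P₂V₂)/(γ−1) = (14807 − 7781)/0.667 = 10540 J.
W_total = 0 + 10540 = 10540 J.

W_total ≈ 10500 J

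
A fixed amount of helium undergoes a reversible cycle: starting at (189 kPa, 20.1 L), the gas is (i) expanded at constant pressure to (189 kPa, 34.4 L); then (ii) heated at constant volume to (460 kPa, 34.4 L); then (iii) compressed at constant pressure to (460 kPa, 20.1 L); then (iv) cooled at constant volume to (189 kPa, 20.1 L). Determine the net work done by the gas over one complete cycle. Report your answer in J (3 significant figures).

Constant-volume legs do no work.
W(i) = (189)(34.4 − 20.1) = 2703 J; W(iii) = (460)(20.1 − 34.4) = -6578 J.
W_net = 2703 − 6578 = -3875 J (the counter-clockwise enclosed area).

W_net ≈ -3880 J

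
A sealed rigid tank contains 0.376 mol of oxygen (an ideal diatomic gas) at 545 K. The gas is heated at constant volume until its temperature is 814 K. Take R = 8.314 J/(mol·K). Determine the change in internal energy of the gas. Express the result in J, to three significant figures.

ΔU ≈ 2100 J

Constant volume ⇒ W = 0, so Q = ΔU = nCᵥΔT with Cᵥ = 5R/2 = 20.79 J/(mol·K).
ΔU = (0.376)(20.79)(814 − 545) = 2102 J.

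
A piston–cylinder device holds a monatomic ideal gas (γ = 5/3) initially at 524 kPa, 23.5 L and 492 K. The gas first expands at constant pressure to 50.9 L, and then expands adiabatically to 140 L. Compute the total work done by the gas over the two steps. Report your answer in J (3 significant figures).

Step 1 (isobaric): W = PΔV = (524 kPa)(50.9 − 23.5 L) = 14358 J.
After step 1: P = 524 kPa, V = 50.9 L, T = 1066 K.
Step 2 (adiabatic): W = (P₁V₁ − P₂V₂)/(γ−1) = (26672 − 13587)/0.667 = 19628 J.
W_total = 14358 + 19628 = 33985 J.

W_total ≈ 34000 J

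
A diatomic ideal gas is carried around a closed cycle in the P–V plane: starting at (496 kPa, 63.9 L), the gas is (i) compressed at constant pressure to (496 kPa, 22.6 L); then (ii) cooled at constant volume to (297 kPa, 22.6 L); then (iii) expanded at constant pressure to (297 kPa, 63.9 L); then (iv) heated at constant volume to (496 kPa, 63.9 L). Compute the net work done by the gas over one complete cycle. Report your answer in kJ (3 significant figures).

Constant-volume legs do no work.
W(i) = (496)(22.6 − 63.9) = -20485 J; W(iii) = (297)(63.9 − 22.6) = 12266 J.
W_net = -20485 + 12266 = -8219 J (the counter-clockwise enclosed area).

W_net ≈ -8.22 kJ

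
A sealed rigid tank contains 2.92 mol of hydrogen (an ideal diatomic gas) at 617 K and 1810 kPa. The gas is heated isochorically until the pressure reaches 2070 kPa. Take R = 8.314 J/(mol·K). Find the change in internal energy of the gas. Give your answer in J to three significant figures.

ΔU ≈ 5380 J

Constant volume ⇒ W = 0, so Q = ΔU = nCᵥΔT with Cᵥ = 5R/2 = 20.79 J/(mol·K).
At constant V, T₂/T₁ = P₂/P₁ ⇒ ΔT = T₁(P₂/P₁ − 1) = 617·(2070/1810 − 1) = 88.63 K.
ΔU = (2.92)(20.79)(88.63) = 5379 J.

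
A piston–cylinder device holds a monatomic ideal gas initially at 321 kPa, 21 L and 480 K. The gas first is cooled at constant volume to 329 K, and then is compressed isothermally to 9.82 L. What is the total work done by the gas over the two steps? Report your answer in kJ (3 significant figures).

Step 1 (isochoric): W = 0 (constant volume).
After step 1: P = 220 kPa (V unchanged).
Step 2 (isothermal): W = P₁V₁ ln(V₂/V₁) = (4620) ln(9.82/21) = -3512 J.
W_total = 0 − 3512 = -3512 J.

W_total ≈ -3.51 kJ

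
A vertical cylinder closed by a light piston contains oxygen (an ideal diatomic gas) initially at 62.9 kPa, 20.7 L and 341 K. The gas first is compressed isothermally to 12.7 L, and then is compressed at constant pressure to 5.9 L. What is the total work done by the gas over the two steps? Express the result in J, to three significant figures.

W_total ≈ -1330 J

Step 1 (isothermal): W = P₁V₁ ln(V₂/V₁) = (1302) ln(12.7/20.7) = -636.1 J.
After step 1: P = 102.5 kPa, V = 12.7 L, T = 341 K.
Step 2 (isobaric): W = PΔV = (102.5 kPa)(5.9 − 12.7 L) = -697.1 J.
W_total = -636.1 − 697.1 = -1333 J.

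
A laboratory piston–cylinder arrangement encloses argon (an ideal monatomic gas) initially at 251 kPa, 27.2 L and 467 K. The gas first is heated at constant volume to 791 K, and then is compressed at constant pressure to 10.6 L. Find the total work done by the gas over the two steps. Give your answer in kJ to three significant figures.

Step 1 (isochoric): W = 0 (constant volume).
After step 1: P = 425.1 kPa (V unchanged).
Step 2 (isobaric): W = PΔV = (425.1 kPa)(10.6 − 27.2 L) = -7057 J.
W_total = 0 − 7057 = -7057 J.

W_total ≈ -7.06 kJ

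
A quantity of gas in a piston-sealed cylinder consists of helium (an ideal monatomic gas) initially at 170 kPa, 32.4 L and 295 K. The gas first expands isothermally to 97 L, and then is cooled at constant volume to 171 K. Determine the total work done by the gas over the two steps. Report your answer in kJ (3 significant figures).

Step 1 (isothermal): W = P₁V₁ ln(V₂/V₁) = (5508) ln(97/32.4) = 6040 J.
Step 2 (isochoric): W = 0 (constant volume).
W_total = 6040 + 0 = 6040 J.

W_total ≈ 6.04 kJ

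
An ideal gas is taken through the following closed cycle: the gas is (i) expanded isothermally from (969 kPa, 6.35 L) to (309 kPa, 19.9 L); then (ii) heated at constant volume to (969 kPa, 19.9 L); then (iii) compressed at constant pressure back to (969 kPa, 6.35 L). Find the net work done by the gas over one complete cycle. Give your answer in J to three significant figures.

Leg (i): W = PᵢVᵢ ln(V_f/Vᵢ) = (6153) ln(19.9/6.35) = 7029 J.
Leg (ii): W = 0.
Leg (iii): W = PΔV = (969)(6.35 − 19.9) = -13130 J.
W_net = 7029 − 13130 = -6101 J.

W_net ≈ -6100 J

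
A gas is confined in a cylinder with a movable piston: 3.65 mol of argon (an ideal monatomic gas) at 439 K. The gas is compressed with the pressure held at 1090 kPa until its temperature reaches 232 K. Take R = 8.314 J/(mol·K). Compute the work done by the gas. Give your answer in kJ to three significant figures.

W ≈ -6.28 kJ

Isobaric: W = P ΔV = nR ΔT.
W = (3.65)(8.314)(232 − 439) = -6282 J.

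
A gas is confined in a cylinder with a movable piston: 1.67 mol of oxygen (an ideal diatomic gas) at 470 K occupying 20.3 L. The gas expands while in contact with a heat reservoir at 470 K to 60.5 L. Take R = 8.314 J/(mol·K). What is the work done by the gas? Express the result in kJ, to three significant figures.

W ≈ 7.13 kJ

Isothermal: W = nRT ln(V₂/V₁).
W = (1.67)(8.314)(470) × ln(60.5/20.3)
  = 6526 × 1.092
W_by_gas = 7126 J.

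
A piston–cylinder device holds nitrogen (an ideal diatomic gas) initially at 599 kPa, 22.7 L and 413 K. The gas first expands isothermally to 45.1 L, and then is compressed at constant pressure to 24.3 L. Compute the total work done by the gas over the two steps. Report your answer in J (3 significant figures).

Step 1 (isothermal): W = P₁V₁ ln(V₂/V₁) = (13597) ln(45.1/22.7) = 9335 J.
After step 1: P = 301.5 kPa, V = 45.1 L, T = 413 K.
Step 2 (isobaric): W = PΔV = (301.5 kPa)(24.3 − 45.1 L) = -6271 J.
W_total = 9335 − 6271 = 3064 J.

W_total ≈ 3060 J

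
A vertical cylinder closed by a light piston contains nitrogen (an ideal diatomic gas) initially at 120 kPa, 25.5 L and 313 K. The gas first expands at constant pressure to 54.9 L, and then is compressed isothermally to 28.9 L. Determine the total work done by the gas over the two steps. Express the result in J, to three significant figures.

W_total ≈ -699 J

Step 1 (isobaric): W = PΔV = (120 kPa)(54.9 − 25.5 L) = 3528 J.
After step 1: P = 120 kPa, V = 54.9 L, T = 673.9 K.
Step 2 (isothermal): W = P₁V₁ ln(V₂/V₁) = (6588) ln(28.9/54.9) = -4227 J.
W_total = 3528 − 4227 = -699.3 J.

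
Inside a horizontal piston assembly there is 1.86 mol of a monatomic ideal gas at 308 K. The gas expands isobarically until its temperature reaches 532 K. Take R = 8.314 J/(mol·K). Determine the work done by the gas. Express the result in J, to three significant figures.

Isobaric: W = P ΔV = nR ΔT.
W = (1.86)(8.314)(532 − 308) = 3464 J.

W ≈ 3460 J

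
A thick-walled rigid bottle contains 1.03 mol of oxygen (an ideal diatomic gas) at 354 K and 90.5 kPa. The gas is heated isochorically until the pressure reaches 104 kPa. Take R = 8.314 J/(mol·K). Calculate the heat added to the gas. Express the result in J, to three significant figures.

Q ≈ 1130 J

Constant volume ⇒ W = 0, so Q = ΔU = nCᵥΔT with Cᵥ = 5R/2 = 20.79 J/(mol·K).
At constant V, T₂/T₁ = P₂/P₁ ⇒ ΔT = T₁(P₂/P₁ − 1) = 354·(104/90.5 − 1) = 52.81 K.
ΔU = (1.03)(20.79)(52.81) = 1131 J.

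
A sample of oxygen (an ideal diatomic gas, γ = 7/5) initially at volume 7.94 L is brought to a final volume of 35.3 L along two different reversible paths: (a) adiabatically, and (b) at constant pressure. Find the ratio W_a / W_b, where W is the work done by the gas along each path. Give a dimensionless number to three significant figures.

W_a / W_b ≈ 0.326

Path (a) adiabatic: W = P₁V₁(1 − (V₁/V₂)^(γ−1))/(γ−1) → W_a/(P₁V₁) = 1.124.
Path (b) isobaric: W = P₁(V₂ − V₁) → W_b/(P₁V₁) = 3.446.
W_a / W_b = 1.124 / 3.446 = 0.3261.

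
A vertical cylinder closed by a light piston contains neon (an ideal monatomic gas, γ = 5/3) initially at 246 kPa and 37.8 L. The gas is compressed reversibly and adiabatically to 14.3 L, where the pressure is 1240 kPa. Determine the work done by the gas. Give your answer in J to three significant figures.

W ≈ -12600 J

Adiabatic: W = (P₁V₁ − P₂V₂)/(γ − 1) with γ = 5/3.
P₁V₁ = 9299 J, P₂V₂ = 17732 J.
W = (9299 − 17732) / 0.6667 = -12650 J.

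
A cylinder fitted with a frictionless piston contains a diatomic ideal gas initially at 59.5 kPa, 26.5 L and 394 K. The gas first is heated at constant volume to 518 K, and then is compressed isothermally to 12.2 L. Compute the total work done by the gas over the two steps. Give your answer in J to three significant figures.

W_total ≈ -1610 J

Step 1 (isochoric): W = 0 (constant volume).
After step 1: P = 78.23 kPa (V unchanged).
Step 2 (isothermal): W = P₁V₁ ln(V₂/V₁) = (2073) ln(12.2/26.5) = -1608 J.
W_total = 0 − 1608 = -1608 J.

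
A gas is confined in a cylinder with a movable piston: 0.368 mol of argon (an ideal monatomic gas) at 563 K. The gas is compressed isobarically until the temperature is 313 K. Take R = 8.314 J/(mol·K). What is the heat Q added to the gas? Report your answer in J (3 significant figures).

Q ≈ -1910 J

Isobaric: W = nRΔT = (0.368)(8.314)(-250) = -764.9 J.
ΔU = nCᵥΔT with Cᵥ = 3R/2: ΔU = (0.368)(12.47)(-250) = -1147 J.
Q = ΔU + W = -1147 − 764.9 = -1912 J.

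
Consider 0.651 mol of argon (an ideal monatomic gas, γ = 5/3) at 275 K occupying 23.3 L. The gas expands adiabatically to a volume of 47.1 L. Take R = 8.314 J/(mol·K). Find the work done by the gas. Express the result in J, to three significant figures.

W ≈ 836 J

Adiabatic: TV^(γ−1) = const with γ = 5/3.
T₂ = T₁ (V₁/V₂)^(γ−1) = 275 × (23.3/47.1)^0.667 = 275 × 0.6255 = 172 K.
W_by = nCᵥ(T₁ − T₂) = (0.651)(12.47)(275 − 172) = 836.1 J.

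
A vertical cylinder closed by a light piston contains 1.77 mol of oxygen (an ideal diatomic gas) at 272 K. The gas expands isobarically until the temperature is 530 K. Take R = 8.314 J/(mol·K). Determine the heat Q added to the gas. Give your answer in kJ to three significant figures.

Isobaric: W = nRΔT = (1.77)(8.314)(258) = 3797 J.
ΔU = nCᵥΔT with Cᵥ = 5R/2: ΔU = (1.77)(20.79)(258) = 9492 J.
Q = ΔU + W = 9492 + 3797 = 13288 J.

Q ≈ 13.3 kJ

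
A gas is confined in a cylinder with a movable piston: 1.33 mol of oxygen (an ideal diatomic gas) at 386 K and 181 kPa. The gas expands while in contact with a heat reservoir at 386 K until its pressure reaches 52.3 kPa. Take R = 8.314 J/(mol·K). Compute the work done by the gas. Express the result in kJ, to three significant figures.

Isothermal process: W = nRT ln(V₂/V₁) = nRT ln(P₁/P₂).
W = (1.33)(8.314)(386) × ln(181/52.3)
  = 4268 × ln(3.461) = 4268 × 1.242
W_by_gas = 5299 J.

W ≈ 5.30 kJ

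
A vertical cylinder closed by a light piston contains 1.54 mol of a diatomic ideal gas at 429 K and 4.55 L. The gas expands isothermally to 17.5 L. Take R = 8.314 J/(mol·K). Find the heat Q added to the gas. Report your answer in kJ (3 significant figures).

Q ≈ 7.40 kJ

Isothermal ⇒ ΔU = 0, so Q = W = nRT ln(V₂/V₁).
Q = (1.54)(8.314)(429) ln(17.5/4.55) = 5493 × 1.347 = 7399 J.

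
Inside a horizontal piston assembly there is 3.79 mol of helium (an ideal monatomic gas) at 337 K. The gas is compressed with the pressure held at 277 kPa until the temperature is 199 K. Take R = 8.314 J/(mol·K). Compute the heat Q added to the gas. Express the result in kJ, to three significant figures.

Isobaric: W = nRΔT = (3.79)(8.314)(-138) = -4348 J.
ΔU = nCᵥΔT with Cᵥ = 3R/2: ΔU = (3.79)(12.47)(-138) = -6523 J.
Q = ΔU + W = -6523 − 4348 = -10871 J.

Q ≈ -10.9 kJ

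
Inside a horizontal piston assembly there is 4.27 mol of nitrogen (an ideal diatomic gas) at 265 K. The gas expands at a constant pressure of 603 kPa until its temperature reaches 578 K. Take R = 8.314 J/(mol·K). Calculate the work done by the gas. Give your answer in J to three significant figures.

Isobaric: W = P ΔV = nR ΔT.
W = (4.27)(8.314)(578 − 265) = 11112 J.

W ≈ 11100 J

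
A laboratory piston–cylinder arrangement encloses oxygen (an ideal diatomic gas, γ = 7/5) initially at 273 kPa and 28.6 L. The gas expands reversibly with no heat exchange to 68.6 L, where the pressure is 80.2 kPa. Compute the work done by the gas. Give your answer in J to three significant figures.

Adiabatic: W = (P₁V₁ − P₂V₂)/(γ − 1) with γ = 7/5.
P₁V₁ = 7808 J, P₂V₂ = 5502 J.
W = (7808 − 5502) / 0.4 = 5765 J.

W ≈ 5770 J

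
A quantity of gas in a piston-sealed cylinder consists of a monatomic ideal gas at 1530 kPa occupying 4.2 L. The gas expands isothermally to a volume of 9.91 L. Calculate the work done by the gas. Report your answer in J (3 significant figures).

Isothermal: W = nRT ln(V₂/V₁) = P₁V₁ ln(V₂/V₁).
P₁V₁ = (1530 kPa)(4.2 L) = 6426 J.
W = 6426 × ln(9.91/4.2) = 6426 × 0.8585
W_by_gas = 5516 J.

W ≈ 5520 J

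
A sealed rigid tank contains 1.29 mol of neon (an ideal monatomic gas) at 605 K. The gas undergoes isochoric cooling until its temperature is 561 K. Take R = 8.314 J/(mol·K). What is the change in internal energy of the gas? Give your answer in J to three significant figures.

Constant volume ⇒ W = 0, so Q = ΔU = nCᵥΔT with Cᵥ = 3R/2 = 12.47 J/(mol·K).
ΔU = (1.29)(12.47)(561 − 605) = -707.9 J.

ΔU ≈ -708 J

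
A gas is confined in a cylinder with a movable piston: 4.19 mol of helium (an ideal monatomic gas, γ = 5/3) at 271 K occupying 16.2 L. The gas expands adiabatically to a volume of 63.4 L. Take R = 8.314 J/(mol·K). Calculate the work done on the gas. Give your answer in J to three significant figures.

Adiabatic: TV^(γ−1) = const with γ = 5/3.
T₂ = T₁ (V₁/V₂)^(γ−1) = 271 × (16.2/63.4)^0.667 = 271 × 0.4027 = 109.1 K.
W_by = nCᵥ(T₁ − T₂) = (4.19)(12.47)(271 − 109.1) = 8459 J.
Work on gas = −W_by = -8459 J.

W ≈ -8460 J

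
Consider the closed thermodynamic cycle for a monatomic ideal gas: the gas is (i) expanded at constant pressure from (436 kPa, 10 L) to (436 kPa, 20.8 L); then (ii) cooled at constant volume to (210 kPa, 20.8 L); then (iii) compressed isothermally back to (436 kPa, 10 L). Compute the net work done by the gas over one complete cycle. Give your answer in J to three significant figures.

W_net ≈ 1510 J

Leg (i): W = PΔV = (436)(20.8 − 10) = 4709 J.
Leg (ii): W = 0.
Leg (iii): W = PᵢVᵢ ln(V_f/Vᵢ) = (4368) ln(10/20.8) = -3199 J.
W_net = 4709 − 3199 = 1510 J.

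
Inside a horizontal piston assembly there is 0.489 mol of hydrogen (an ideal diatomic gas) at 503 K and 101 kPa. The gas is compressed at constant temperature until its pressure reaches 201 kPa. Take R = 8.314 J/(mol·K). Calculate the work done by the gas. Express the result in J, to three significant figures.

Isothermal process: W = nRT ln(V₂/V₁) = nRT ln(P₁/P₂).
W = (0.489)(8.314)(503) × ln(101/201)
  = 2045 × ln(0.5025) = 2045 × -0.6882
W_by_gas = -1407 J.

W ≈ -1410 J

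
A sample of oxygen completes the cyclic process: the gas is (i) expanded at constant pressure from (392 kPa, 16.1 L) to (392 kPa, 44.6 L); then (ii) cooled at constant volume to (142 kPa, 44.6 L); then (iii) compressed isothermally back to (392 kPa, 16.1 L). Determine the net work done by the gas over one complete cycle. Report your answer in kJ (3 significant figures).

W_net ≈ 4.72 kJ

Leg (i): W = PΔV = (392)(44.6 − 16.1) = 11172 J.
Leg (ii): W = 0.
Leg (iii): W = PᵢVᵢ ln(V_f/Vᵢ) = (6333) ln(16.1/44.6) = -6453 J.
W_net = 11172 − 6453 = 4719 J.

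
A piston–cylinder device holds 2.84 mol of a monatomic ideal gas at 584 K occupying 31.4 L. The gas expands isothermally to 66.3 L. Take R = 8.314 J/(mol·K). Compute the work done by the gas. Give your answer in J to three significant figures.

W ≈ 10300 J

Isothermal: W = nRT ln(V₂/V₁).
W = (2.84)(8.314)(584) × ln(66.3/31.4)
  = 13789 × 0.7474
W_by_gas = 10306 J.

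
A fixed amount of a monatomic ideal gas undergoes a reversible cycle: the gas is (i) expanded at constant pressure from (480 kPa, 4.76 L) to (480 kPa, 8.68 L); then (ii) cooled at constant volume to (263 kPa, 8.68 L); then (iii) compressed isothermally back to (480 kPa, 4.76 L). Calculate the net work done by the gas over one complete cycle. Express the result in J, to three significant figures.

W_net ≈ 510 J

Leg (i): W = PΔV = (480)(8.68 − 4.76) = 1882 J.
Leg (ii): W = 0.
Leg (iii): W = PᵢVᵢ ln(V_f/Vᵢ) = (2283) ln(4.76/8.68) = -1371 J.
W_net = 1882 − 1371 = 510.1 J.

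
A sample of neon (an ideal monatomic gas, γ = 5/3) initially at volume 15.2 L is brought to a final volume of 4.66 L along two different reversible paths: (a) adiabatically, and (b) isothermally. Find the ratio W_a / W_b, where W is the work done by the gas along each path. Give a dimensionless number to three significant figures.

W_a / W_b ≈ 1.52

Path (a) adiabatic: W = P₁V₁(1 − (V₁/V₂)^(γ−1))/(γ−1) → W_a/(P₁V₁) = -1.799.
Path (b) isothermal: W = P₁V₁ ln(V₂/V₁) → W_b/(P₁V₁) = -1.182.
W_a / W_b = -1.799 / -1.182 = 1.522.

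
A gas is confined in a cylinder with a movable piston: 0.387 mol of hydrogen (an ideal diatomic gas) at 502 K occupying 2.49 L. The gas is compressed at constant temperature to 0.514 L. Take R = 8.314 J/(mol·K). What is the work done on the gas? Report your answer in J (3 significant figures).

W ≈ 2550 J

Isothermal: W = nRT ln(V₂/V₁).
W = (0.387)(8.314)(502) × ln(0.514/2.49)
  = 1615 × -1.578
W_by_gas = -2548 J; work on gas = −W_by = 2548 J.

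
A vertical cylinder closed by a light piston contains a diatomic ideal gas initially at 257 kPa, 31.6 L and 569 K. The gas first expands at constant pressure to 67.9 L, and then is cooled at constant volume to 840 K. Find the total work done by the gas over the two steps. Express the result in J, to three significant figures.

W_total ≈ 9330 J

Step 1 (isobaric): W = PΔV = (257 kPa)(67.9 − 31.6 L) = 9329 J.
Step 2 (isochoric): W = 0 (constant volume).
W_total = 9329 + 0 = 9329 J.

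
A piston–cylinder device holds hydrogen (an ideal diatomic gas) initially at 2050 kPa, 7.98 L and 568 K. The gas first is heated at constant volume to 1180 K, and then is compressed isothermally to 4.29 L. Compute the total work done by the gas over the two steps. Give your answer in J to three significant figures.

Step 1 (isochoric): W = 0 (constant volume).
After step 1: P = 4259 kPa (V unchanged).
Step 2 (isothermal): W = P₁V₁ ln(V₂/V₁) = (33985) ln(4.29/7.98) = -21093 J.
W_total = 0 − 21093 = -21093 J.

W_total ≈ -21100 J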